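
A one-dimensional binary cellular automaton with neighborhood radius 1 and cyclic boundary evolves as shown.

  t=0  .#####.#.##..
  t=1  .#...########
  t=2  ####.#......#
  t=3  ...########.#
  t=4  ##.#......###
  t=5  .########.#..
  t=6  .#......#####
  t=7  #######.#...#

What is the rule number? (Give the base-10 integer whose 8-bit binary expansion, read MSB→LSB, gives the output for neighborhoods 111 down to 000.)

  [7] ### => .  t=0,i=2
  [6] ##. => #  t=0,i=5
  [5] #.# => #  t=0,i=6
  [4] #.. => #  t=0,i=11
  [3] .## => #  t=0,i=1
  [2] .#. => #  t=0,i=7
  [1] ..# => .  t=0,i=0
  [0] ... => #  t=0,i=12
  bits 01111101 = 125

125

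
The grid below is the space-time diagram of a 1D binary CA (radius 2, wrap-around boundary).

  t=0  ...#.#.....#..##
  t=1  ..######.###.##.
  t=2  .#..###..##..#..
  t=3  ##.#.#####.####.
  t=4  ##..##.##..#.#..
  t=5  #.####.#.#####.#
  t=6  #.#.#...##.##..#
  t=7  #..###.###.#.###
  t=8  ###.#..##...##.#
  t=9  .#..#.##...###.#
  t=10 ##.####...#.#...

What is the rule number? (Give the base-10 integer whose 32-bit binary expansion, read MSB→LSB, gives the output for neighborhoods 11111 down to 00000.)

3537726846

  ##### -> #   bit 31 = 1  t=1,i=4
  ####. -> #   bit 30 = 1  t=1,i=6
  ###.# -> .   bit 29 = 0  t=1,i=7
  ###.. -> #   bit 28 = 1  t=2,i=6
  ##.## -> .   bit 27 = 0  t=1,i=8
  ##.#. -> .   bit 26 = 0  t=3,i=2
  ##..# -> #   bit 25 = 1  t=2,i=7
  ##... -> .   bit 24 = 0  t=0,i=0
  #.### -> #   bit 23 = 1  t=1,i=9
  #.##. -> #   bit 22 = 1  t=1,i=13
  #.#.# -> .   bit 21 = 0  t=3,i=3
  #.#.. -> #   bit 20 = 1  t=0,i=5
  #..## -> #   bit 19 = 1  t=0,i=13
  #..#. -> #   bit 18 = 1  t=2,i=12
  #...# -> .   bit 17 = 0  t=0,i=1
  #.... -> #   bit 16 = 1  t=0,i=7
  .#### -> .   bit 15 = 0  t=1,i=3
  .###. -> #   bit 14 = 1  t=1,i=10
  .##.# -> #   bit 13 = 1  t=3,i=1
  .##.. -> .   bit 12 = 0  t=0,i=15
  .#.## -> #   bit 11 = 1  t=3,i=4
  .#.#. -> #   bit 10 = 1  t=0,i=4
  .#..# -> .   bit 9 = 0  t=0,i=12
  .#... -> #   bit 8 = 1  t=0,i=6
  ..### -> .   bit 7 = 0  t=1,i=2
  ..##. -> #   bit 6 = 1  t=0,i=14
  ..#.# -> #   bit 5 = 1  t=0,i=3
  ..#.. -> #   bit 4 = 1  t=0,i=11
  ...## -> #   bit 3 = 1  t=1,i=1
  ...#. -> #   bit 2 = 1  t=0,i=2
  ....# -> #   bit 1 = 1  t=0,i=9
  ..... -> .   bit 0 = 0  t=0,i=8
  bits 11010010110111010110110101111110 = 3537726846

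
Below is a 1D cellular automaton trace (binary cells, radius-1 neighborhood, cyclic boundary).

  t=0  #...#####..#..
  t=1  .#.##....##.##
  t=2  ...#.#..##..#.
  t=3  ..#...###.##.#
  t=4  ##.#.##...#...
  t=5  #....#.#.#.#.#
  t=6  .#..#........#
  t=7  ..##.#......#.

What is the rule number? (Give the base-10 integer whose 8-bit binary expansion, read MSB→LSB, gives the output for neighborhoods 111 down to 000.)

26

  [7] ### => .  t=0,i=5
  [6] ##. => .  t=0,i=8
  [5] #.# => .  t=1,i=0
  [4] #.. => #  t=0,i=1
  [3] .## => #  t=0,i=4
  [2] .#. => .  t=0,i=0
  [1] ..# => #  t=0,i=3
  [0] ... => .  t=0,i=2
  bits 00011010 = 26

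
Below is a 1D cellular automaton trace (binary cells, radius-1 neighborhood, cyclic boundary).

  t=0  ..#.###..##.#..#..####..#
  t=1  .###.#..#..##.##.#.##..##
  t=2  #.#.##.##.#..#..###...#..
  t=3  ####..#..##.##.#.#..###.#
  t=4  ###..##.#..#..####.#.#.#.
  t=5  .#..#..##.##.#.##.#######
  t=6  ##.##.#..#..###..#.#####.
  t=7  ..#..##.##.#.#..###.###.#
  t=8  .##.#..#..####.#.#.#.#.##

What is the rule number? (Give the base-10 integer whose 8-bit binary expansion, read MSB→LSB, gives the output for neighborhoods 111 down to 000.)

167

  nb ###: next=#  (t=0,i=5, bit7=1)
  nb ##.: next=.  (t=0,i=6, bit6=0)
  nb #.#: next=#  (t=0,i=3, bit5=1)
  nb #..: next=.  (t=0,i=0, bit4=0)
  nb .##: next=.  (t=0,i=4, bit3=0)
  nb .#.: next=#  (t=0,i=2, bit2=1)
  nb ..#: next=#  (t=0,i=1, bit1=1)
  nb ...: next=#  (t=2,i=20, bit0=1)
  bits 10100111 = 167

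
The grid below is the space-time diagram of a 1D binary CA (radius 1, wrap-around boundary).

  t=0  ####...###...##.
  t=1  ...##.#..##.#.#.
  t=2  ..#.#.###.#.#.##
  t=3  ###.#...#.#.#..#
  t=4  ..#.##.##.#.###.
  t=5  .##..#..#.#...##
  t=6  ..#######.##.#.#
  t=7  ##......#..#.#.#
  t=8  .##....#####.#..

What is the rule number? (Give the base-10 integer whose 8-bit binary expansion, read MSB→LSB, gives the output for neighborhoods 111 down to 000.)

  ### -> .   bit 7 = 0  t=0,i=1
  ##. -> #   bit 6 = 1  t=0,i=3
  #.# -> .   bit 5 = 0  t=0,i=15
  #.. -> #   bit 4 = 1  t=0,i=4
  .## -> .   bit 3 = 0  t=0,i=0
  .#. -> #   bit 2 = 1  t=1,i=6
  ..# -> #   bit 1 = 1  t=0,i=6
  ... -> .   bit 0 = 0  t=0,i=5
  bits 01010110 = 86

86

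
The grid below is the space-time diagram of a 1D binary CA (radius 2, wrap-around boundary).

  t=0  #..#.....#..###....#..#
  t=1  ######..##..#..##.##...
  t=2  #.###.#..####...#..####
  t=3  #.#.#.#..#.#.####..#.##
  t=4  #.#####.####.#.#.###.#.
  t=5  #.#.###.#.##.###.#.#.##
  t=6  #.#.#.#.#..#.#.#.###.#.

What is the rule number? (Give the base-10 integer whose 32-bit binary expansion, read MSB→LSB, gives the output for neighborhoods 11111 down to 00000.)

  nb #####: next=#  (t=1,i=2, bit31=1)
  nb ####.: next=#  (t=1,i=4, bit30=1)
  nb ###.#: next=#  (t=2,i=0, bit29=1)
  nb ###..: next=.  (t=0,i=14, bit28=0)
  nb ##.##: next=.  (t=1,i=17, bit27=0)
  nb ##.#.: next=.  (t=2,i=5, bit26=0)
  nb ##..#: next=#  (t=0,i=1, bit25=1)
  nb ##...: next=#  (t=0,i=15, bit24=1)
  nb #.###: next=#  (t=2,i=2, bit23=1)
  nb #.##.: next=.  (t=1,i=18, bit22=0)
  nb #.#.#: next=#  (t=3,i=2, bit21=1)
  nb #.#..: next=#  (t=2,i=6, bit20=1)
  nb #..##: next=.  (t=0,i=11, bit19=0)
  nb #..#.: next=#  (t=0,i=2, bit18=1)
  nb #...#: next=#  (t=1,i=21, bit17=1)
  nb #....: next=#  (t=0,i=5, bit16=1)
  nb .####: next=.  (t=1,i=1, bit15=0)
  nb .###.: next=.  (t=0,i=13, bit14=0)
  nb .##.#: next=#  (t=1,i=16, bit13=1)
  nb .##..: next=#  (t=0,i=0, bit12=1)
  nb .#.##: next=.  (t=3,i=12, bit11=0)
  nb .#.#.: next=#  (t=3,i=3, bit10=1)
  nb .#..#: next=.  (t=0,i=10, bit9=0)
  nb .#...: next=#  (t=0,i=4, bit8=1)
  nb ..###: next=#  (t=0,i=12, bit7=1)
  nb ..##.: next=.  (t=0,i=22, bit6=0)
  nb ..#.#: next=#  (t=3,i=9, bit5=1)
  nb ..#..: next=#  (t=0,i=3, bit4=1)
  nb ...##: next=#  (t=1,i=22, bit3=1)
  nb ...#.: next=#  (t=0,i=8, bit2=1)
  nb ....#: next=.  (t=0,i=7, bit1=0)
  nb .....: next=.  (t=0,i=6, bit0=0)
  bits 11100011101101110011010110111100 = 3820434876

3820434876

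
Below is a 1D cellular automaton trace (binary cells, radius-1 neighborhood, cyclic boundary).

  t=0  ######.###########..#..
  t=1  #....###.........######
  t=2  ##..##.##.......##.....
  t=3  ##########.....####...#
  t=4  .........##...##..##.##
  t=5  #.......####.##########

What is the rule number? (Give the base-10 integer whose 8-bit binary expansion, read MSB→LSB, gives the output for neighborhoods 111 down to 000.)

  [7] ### => .  t=0,i=1
  [6] ##. => #  t=0,i=5
  [5] #.# => #  t=0,i=6
  [4] #.. => #  t=0,i=18
  [3] .## => #  t=0,i=0
  [2] .#. => #  t=0,i=20
  [1] ..# => #  t=0,i=19
  [0] ... => .  t=1,i=2
  bits 01111110 = 126

126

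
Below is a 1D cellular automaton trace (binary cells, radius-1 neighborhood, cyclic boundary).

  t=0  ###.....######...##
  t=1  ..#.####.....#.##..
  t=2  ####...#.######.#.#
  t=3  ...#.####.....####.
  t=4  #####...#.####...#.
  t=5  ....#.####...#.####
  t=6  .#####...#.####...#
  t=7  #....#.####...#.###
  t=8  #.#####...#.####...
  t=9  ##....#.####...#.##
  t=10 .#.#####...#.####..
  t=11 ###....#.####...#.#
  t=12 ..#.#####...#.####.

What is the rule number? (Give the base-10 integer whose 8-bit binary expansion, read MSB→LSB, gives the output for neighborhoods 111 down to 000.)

  ### -> .   bit 7 = 0  t=0,i=0
  ##. -> #   bit 6 = 1  t=0,i=2
  #.# -> #   bit 5 = 1  t=1,i=3
  #.. -> .   bit 4 = 0  t=0,i=3
  .## -> .   bit 3 = 0  t=0,i=8
  .#. -> #   bit 2 = 1  t=1,i=2
  ..# -> #   bit 1 = 1  t=0,i=7
  ... -> #   bit 0 = 1  t=0,i=4
  bits 01100111 = 103

103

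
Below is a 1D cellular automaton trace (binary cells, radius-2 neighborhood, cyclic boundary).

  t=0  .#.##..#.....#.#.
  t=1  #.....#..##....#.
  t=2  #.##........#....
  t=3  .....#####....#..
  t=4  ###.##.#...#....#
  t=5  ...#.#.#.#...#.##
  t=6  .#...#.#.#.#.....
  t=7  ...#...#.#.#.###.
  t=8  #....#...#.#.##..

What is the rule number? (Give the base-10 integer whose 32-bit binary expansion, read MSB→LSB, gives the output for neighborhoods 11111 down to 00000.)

2293719177

  #####|#  b31=1 t=3,i=7
  ####.|.  b30=0 t=3,i=8
  ###.#|.  b29=0 t=4,i=2
  ###..|.  b28=0 t=3,i=9
  ##.##|#  b27=1 t=4,i=3
  ##.#.|.  b26=0 t=4,i=6
  ##..#|.  b25=0 t=0,i=5
  ##...|.  b24=0 t=1,i=11
  #.###|#  b23=1 t=7,i=13
  #.##.|.  b22=0 t=0,i=3
  #.#.#|#  b21=1 t=5,i=5
  #.#..|#  b20=1 t=0,i=15
  #..##|.  b19=0 t=1,i=8
  #..#.|#  b18=1 t=0,i=0
  #...#|#  b17=1 t=4,i=9
  #....|#  b16=1 t=0,i=9
  .####|.  b15=0 t=3,i=6
  .###.|#  b14=1 t=7,i=14
  .##.#|#  b13=1 t=4,i=5
  .##..|.  b12=0 t=0,i=4
  .#.##|.  b11=0 t=0,i=2
  .#.#.|.  b10=0 t=0,i=14
  .#..#|.  b9=0 t=0,i=16
  .#...|.  b8=0 t=0,i=8
  ..###|#  b7=1 t=3,i=5
  ..##.|.  b6=0 t=1,i=9
  ..#.#|.  b5=0 t=0,i=1
  ..#..|.  b4=0 t=0,i=7
  ...##|#  b3=1 t=3,i=4
  ...#.|.  b2=0 t=0,i=12
  ....#|.  b1=0 t=0,i=11
  .....|#  b0=1 t=0,i=10
  bits 10001000101101110110000010001001 = 2293719177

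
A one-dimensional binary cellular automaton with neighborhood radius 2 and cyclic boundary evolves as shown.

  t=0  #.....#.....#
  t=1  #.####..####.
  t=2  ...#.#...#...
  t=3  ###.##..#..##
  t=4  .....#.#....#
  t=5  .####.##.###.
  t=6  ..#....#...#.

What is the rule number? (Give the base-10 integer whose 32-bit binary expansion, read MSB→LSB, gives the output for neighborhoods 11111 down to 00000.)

  #####|.  b31=0 t=3,i=0
  ####.|.  b30=0 t=1,i=4
  ###.#|.  b29=0 t=1,i=11
  ###..|#  b28=1 t=1,i=5
  ##.##|.  b27=0 t=3,i=3
  ##.#.|.  b26=0 t=1,i=12
  ##..#|.  b25=0 t=1,i=6
  ##...|.  b24=0 t=0,i=1
  #.###|.  b23=0 t=1,i=2
  #.##.|.  b22=0 t=3,i=4
  #.#.#|.  b21=0 t=1,i=0
  #.#..|#  b20=1 t=2,i=5
  #..##|.  b19=0 t=1,i=7
  #..#.|#  b18=1 t=3,i=7
  #...#|.  b17=0 t=2,i=7
  #....|#  b16=1 t=0,i=2
  .####|#  b15=1 t=1,i=3
  .###.|.  b14=0 t=5,i=10
  .##.#|#  b13=1 t=5,i=7
  .##..|#  b12=1 t=0,i=0
  .#.##|.  b11=0 t=1,i=1
  .#.#.|#  b10=1 t=2,i=4
  .#..#|.  b9=0 t=3,i=9
  .#...|.  b8=0 t=0,i=7
  ..###|.  b7=0 t=1,i=8
  ..##.|.  b6=0 t=0,i=12
  ..#.#|.  b5=0 t=2,i=3
  ..#..|.  b4=0 t=0,i=6
  ...##|#  b3=1 t=0,i=11
  ...#.|#  b2=1 t=0,i=5
  ....#|#  b1=1 t=0,i=4
  .....|#  b0=1 t=0,i=3
  bits 00010000000101011011010000001111 = 269857807

269857807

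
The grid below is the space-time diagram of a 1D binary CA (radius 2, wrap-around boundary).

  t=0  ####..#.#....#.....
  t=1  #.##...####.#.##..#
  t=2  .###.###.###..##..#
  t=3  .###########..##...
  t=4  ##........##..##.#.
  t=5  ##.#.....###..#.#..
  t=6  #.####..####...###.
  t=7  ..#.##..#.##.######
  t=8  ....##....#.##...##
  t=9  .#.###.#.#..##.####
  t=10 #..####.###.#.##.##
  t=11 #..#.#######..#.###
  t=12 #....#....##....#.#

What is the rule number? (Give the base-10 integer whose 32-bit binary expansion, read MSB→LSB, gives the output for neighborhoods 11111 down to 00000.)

  nb #####: next=.  (t=3,i=3, bit31=0)
  nb ####.: next=#  (t=0,i=2, bit30=1)
  nb ###.#: next=#  (t=1,i=10, bit29=1)
  nb ###..: next=#  (t=0,i=3, bit28=1)
  nb ##.##: next=#  (t=1,i=1, bit27=1)
  nb ##.#.: next=#  (t=1,i=11, bit26=1)
  nb ##..#: next=.  (t=0,i=4, bit25=0)
  nb ##...: next=.  (t=1,i=4, bit24=0)
  nb #.###: next=#  (t=2,i=1, bit23=1)
  nb #.##.: next=#  (t=1,i=2, bit22=1)
  nb #.#.#: next=.  (t=1,i=12, bit21=0)
  nb #.#..: next=#  (t=0,i=8, bit20=1)
  nb #..##: next=.  (t=1,i=17, bit19=0)
  nb #..#.: next=.  (t=0,i=5, bit18=0)
  nb #...#: next=#  (t=1,i=5, bit17=1)
  nb #....: next=#  (t=0,i=10, bit16=1)
  nb .####: next=.  (t=0,i=1, bit15=0)
  nb .###.: next=#  (t=2,i=2, bit14=1)
  nb .##.#: next=.  (t=1,i=0, bit13=0)
  nb .##..: next=#  (t=1,i=3, bit12=1)
  nb .#.##: next=.  (t=1,i=13, bit11=0)
  nb .#.#.: next=#  (t=0,i=7, bit10=1)
  nb .#..#: next=#  (t=5,i=17, bit9=1)
  nb .#...: next=#  (t=0,i=9, bit8=1)
  nb ..###: next=#  (t=0,i=0, bit7=1)
  nb ..##.: next=#  (t=1,i=18, bit6=1)
  nb ..#.#: next=.  (t=0,i=6, bit5=0)
  nb ..#..: next=.  (t=0,i=13, bit4=0)
  nb ...##: next=#  (t=0,i=18, bit3=1)
  nb ...#.: next=#  (t=0,i=12, bit2=1)
  nb ....#: next=.  (t=0,i=11, bit1=0)
  nb .....: next=.  (t=0,i=16, bit0=0)
  bits 01111100110100110101011111001100 = 2094225356

2094225356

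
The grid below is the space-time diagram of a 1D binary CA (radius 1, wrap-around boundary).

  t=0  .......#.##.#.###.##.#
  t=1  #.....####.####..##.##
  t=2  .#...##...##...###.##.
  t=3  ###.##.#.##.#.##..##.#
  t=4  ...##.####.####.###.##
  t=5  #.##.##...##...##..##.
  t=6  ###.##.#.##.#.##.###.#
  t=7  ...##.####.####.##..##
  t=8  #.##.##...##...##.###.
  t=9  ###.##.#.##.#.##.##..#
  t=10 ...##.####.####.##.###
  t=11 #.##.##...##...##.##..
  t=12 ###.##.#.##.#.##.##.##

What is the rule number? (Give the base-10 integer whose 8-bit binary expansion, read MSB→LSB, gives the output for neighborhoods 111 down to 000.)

62

  [7] ### => .  t=0,i=15
  [6] ##. => .  t=0,i=10
  [5] #.# => #  t=0,i=8
  [4] #.. => #  t=0,i=0
  [3] .## => #  t=0,i=9
  [2] .#. => #  t=0,i=7
  [1] ..# => #  t=0,i=6
  [0] ... => .  t=0,i=1
  bits 00111110 = 62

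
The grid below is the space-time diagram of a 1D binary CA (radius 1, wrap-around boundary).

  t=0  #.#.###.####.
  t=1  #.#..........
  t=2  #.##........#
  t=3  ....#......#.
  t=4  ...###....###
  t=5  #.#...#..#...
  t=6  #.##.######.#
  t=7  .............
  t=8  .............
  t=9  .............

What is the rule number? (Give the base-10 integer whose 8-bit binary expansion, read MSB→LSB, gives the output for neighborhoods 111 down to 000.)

  ###|.  b7=0 t=0,i=5
  ##.|.  b6=0 t=0,i=6
  #.#|.  b5=0 t=0,i=1
  #..|#  b4=1 t=1,i=3
  .##|.  b3=0 t=0,i=4
  .#.|#  b2=1 t=0,i=0
  ..#|#  b1=1 t=1,i=12
  ...|.  b0=0 t=1,i=4
  bits 00010110 = 22

22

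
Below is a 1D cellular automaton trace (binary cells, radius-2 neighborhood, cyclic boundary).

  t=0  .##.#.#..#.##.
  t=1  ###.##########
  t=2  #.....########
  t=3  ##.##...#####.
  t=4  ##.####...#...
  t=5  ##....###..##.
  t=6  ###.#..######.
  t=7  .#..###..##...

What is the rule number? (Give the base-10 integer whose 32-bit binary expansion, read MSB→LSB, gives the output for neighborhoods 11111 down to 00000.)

  [31] ##### => #  t=1,i=0
  [30] ####. => .  t=1,i=1
  [29] ###.# => .  t=1,i=2
  [28] ###.. => #  t=2,i=0
  [27] ##.## => .  t=1,i=3
  [26] ##.#. => .  t=0,i=3
  [25] ##..# => #  t=0,i=13
  [24] ##... => #  t=2,i=1
  [23] #.### => .  t=1,i=4
  [22] #.##. => #  t=0,i=11
  [21] #.#.# => #  t=0,i=4
  [20] #.#.. => #  t=0,i=6
  [19] #..## => #  t=0,i=0
  [18] #..#. => #  t=0,i=8
  [17] #...# => #  t=3,i=6
  [16] #.... => .  t=2,i=2
  [15] .#### => .  t=1,i=5
  [14] .###. => #  t=5,i=7
  [13] .##.# => #  t=0,i=2
  [12] .##.. => #  t=0,i=12
  [11] .#.## => #  t=0,i=10
  [10] .#.#. => #  t=0,i=5
  [9] .#..# => #  t=0,i=7
  [8] .#... => #  t=4,i=11
  [7] ..### => .  t=2,i=6
  [6] ..##. => #  t=0,i=1
  [5] ..#.# => #  t=0,i=9
  [4] ..#.. => .  t=4,i=10
  [3] ...## => .  t=2,i=5
  [2] ...#. => .  t=4,i=9
  [1] ....# => #  t=2,i=4
  [0] ..... => #  t=2,i=3
  bits 10010011011111100111111101100011 = 2474540899

2474540899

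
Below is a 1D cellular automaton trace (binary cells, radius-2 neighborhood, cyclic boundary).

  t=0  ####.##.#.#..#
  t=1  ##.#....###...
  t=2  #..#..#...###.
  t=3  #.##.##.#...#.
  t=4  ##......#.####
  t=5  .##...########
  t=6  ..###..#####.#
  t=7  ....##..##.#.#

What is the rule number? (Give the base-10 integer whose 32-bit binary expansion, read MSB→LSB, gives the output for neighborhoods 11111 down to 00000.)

  ##### -> #   bit 31 = 1  t=0,i=1
  ####. -> .   bit 30 = 0  t=0,i=2
  ###.# -> #   bit 29 = 1  t=0,i=3
  ###.. -> #   bit 28 = 1  t=1,i=10
  ##.## -> .   bit 27 = 0  t=0,i=4
  ##.#. -> .   bit 26 = 0  t=0,i=7
  ##..# -> #   bit 25 = 1  t=6,i=5
  ##... -> #   bit 24 = 1  t=1,i=11
  #.### -> #   bit 23 = 1  t=4,i=10
  #.##. -> .   bit 22 = 0  t=0,i=5
  #.#.# -> #   bit 21 = 1  t=0,i=8
  #.#.. -> #   bit 20 = 1  t=0,i=10
  #..## -> .   bit 19 = 0  t=0,i=12
  #..#. -> #   bit 18 = 1  t=2,i=2
  #...# -> #   bit 17 = 1  t=1,i=12
  #.... -> .   bit 16 = 0  t=1,i=5
  .#### -> #   bit 15 = 1  t=0,i=0
  .###. -> .   bit 14 = 0  t=1,i=9
  .##.# -> .   bit 13 = 0  t=0,i=6
  .##.. -> #   bit 12 = 1  t=5,i=2
  .#.## -> #   bit 11 = 1  t=3,i=1
  .#.#. -> #   bit 10 = 1  t=0,i=9
  .#..# -> .   bit 9 = 0  t=0,i=11
  .#... -> .   bit 8 = 0  t=1,i=4
  ..### -> .   bit 7 = 0  t=0,i=13
  ..##. -> #   bit 6 = 1  t=1,i=0
  ..#.# -> #   bit 5 = 1  t=3,i=12
  ..#.. -> #   bit 4 = 1  t=2,i=3
  ...## -> .   bit 3 = 0  t=1,i=7
  ...#. -> #   bit 2 = 1  t=3,i=11
  ....# -> #   bit 1 = 1  t=1,i=6
  ..... -> .   bit 0 = 0  t=4,i=4
  bits 10110011101101101001110001110110 = 3015089270

3015089270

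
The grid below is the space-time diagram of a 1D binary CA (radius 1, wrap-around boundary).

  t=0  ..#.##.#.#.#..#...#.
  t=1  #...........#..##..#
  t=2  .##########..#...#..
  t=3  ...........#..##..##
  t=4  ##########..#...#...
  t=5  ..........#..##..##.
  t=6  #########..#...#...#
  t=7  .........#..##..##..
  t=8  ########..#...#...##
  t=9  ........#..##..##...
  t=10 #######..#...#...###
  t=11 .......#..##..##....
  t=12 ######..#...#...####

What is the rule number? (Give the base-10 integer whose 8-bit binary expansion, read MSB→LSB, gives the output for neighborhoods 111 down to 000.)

  ### -> .   bit 7 = 0  t=2,i=2
  ##. -> .   bit 6 = 0  t=0,i=5
  #.# -> .   bit 5 = 0  t=0,i=3
  #.. -> #   bit 4 = 1  t=0,i=12
  .## -> .   bit 3 = 0  t=0,i=4
  .#. -> .   bit 2 = 0  t=0,i=2
  ..# -> .   bit 1 = 0  t=0,i=1
  ... -> #   bit 0 = 1  t=0,i=0
  bits 00010001 = 17

17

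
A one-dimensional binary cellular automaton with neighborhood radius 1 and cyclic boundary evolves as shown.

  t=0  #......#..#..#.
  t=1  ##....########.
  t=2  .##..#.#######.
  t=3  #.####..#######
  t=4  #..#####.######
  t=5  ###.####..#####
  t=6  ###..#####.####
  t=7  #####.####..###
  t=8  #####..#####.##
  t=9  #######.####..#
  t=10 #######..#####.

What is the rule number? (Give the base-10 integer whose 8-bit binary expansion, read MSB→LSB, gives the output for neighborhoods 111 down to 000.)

  nb ###: next=#  (t=1,i=7, bit7=1)
  nb ##.: next=#  (t=1,i=1, bit6=1)
  nb #.#: next=.  (t=0,i=14, bit5=0)
  nb #..: next=#  (t=0,i=1, bit4=1)
  nb .##: next=.  (t=1,i=0, bit3=0)
  nb .#.: next=#  (t=0,i=0, bit2=1)
  nb ..#: next=#  (t=0,i=6, bit1=1)
  nb ...: next=.  (t=0,i=2, bit0=0)
  bits 11010110 = 214

214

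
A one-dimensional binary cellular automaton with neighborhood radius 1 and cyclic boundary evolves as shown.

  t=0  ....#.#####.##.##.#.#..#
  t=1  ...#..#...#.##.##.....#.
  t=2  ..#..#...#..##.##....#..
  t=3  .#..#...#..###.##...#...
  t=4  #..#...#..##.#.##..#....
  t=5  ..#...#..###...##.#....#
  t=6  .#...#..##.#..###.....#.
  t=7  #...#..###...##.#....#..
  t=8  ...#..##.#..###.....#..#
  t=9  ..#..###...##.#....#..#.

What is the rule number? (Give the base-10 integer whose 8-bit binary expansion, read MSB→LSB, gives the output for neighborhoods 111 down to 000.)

  ### -> .   bit 7 = 0  t=0,i=7
  ##. -> #   bit 6 = 1  t=0,i=10
  #.# -> .   bit 5 = 0  t=0,i=5
  #.. -> .   bit 4 = 0  t=0,i=0
  .## -> #   bit 3 = 1  t=0,i=6
  .#. -> .   bit 2 = 0  t=0,i=4
  ..# -> #   bit 1 = 1  t=0,i=3
  ... -> .   bit 0 = 0  t=0,i=1
  bits 01001010 = 74

74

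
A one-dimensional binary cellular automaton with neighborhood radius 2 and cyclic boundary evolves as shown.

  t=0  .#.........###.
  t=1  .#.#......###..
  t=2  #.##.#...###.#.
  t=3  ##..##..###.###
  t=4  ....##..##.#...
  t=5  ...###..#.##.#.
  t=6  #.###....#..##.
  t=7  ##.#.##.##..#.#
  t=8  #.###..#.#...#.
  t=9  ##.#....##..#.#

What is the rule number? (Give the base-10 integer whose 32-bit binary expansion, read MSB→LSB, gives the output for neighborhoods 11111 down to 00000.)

221338844

  #####|.  b31=0 t=3,i=14
  ####.|.  b30=0 t=3,i=0
  ###.#|.  b29=0 t=2,i=11
  ###..|.  b28=0 t=0,i=13
  ##.##|#  b27=1 t=3,i=11
  ##.#.|#  b26=1 t=2,i=4
  ##..#|.  b25=0 t=0,i=14
  ##...|#  b24=1 t=1,i=13
  #.###|.  b23=0 t=3,i=12
  #.##.|.  b22=0 t=2,i=2
  #.#.#|#  b21=1 t=2,i=0
  #.#..|#  b20=1 t=1,i=3
  #..##|.  b19=0 t=3,i=3
  #..#.|.  b18=0 t=0,i=0
  #...#|.  b17=0 t=1,i=14
  #....|#  b16=1 t=0,i=3
  .####|.  b15=0 t=3,i=13
  .###.|#  b14=1 t=0,i=12
  .##.#|.  b13=0 t=2,i=3
  .##..|#  b12=1 t=3,i=5
  .#.##|#  b11=1 t=2,i=1
  .#.#.|#  b10=1 t=1,i=2
  .#..#|.  b9=0 t=6,i=10
  .#...|.  b8=0 t=0,i=2
  ..###|#  b7=1 t=0,i=11
  ..##.|#  b6=1 t=3,i=4
  ..#.#|.  b5=0 t=1,i=1
  ..#..|#  b4=1 t=0,i=1
  ...##|#  b3=1 t=0,i=10
  ...#.|#  b2=1 t=1,i=0
  ....#|.  b1=0 t=0,i=9
  .....|.  b0=0 t=0,i=4
  bits 00001101001100010101110011011100 = 221338844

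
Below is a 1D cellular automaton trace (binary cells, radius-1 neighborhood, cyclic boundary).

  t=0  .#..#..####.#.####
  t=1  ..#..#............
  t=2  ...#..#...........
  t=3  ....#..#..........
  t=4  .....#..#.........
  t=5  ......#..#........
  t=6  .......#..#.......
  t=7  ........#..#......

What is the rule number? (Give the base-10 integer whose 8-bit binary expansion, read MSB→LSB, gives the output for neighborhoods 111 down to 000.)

  ###|.  b7=0 t=0,i=8
  ##.|.  b6=0 t=0,i=10
  #.#|.  b5=0 t=0,i=0
  #..|#  b4=1 t=0,i=2
  .##|.  b3=0 t=0,i=7
  .#.|.  b2=0 t=0,i=1
  ..#|.  b1=0 t=0,i=3
  ...|.  b0=0 t=1,i=0
  bits 00010000 = 16

16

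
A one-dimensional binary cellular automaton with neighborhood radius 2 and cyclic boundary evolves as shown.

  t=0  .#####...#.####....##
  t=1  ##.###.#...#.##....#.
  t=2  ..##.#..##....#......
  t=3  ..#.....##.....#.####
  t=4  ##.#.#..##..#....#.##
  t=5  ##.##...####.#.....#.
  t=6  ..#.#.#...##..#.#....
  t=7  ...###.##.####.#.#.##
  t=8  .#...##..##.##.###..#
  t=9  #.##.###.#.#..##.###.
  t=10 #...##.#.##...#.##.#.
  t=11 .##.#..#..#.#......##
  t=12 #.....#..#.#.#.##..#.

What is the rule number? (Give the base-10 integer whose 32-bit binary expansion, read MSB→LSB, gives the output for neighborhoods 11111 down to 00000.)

  ##### -> #   bit 31 = 1  t=0,i=3
  ####. -> #   bit 30 = 1  t=0,i=4
  ###.# -> #   bit 29 = 1  t=1,i=5
  ###.. -> #   bit 28 = 1  t=0,i=5
  ##.## -> #   bit 27 = 1  t=0,i=0
  ##.#. -> .   bit 26 = 0  t=1,i=6
  ##..# -> #   bit 25 = 1  t=3,i=0
  ##... -> .   bit 24 = 0  t=0,i=6
  #.### -> #   bit 23 = 1  t=0,i=1
  #.##. -> .   bit 22 = 0  t=1,i=0
  #.#.# -> #   bit 21 = 1  t=4,i=3
  #.#.. -> .   bit 20 = 0  t=1,i=7
  #..## -> .   bit 19 = 0  t=2,i=7
  #..#. -> #   bit 18 = 1  t=3,i=1
  #...# -> #   bit 17 = 1  t=0,i=7
  #.... -> .   bit 16 = 0  t=0,i=16
  .#### -> .   bit 15 = 0  t=0,i=2
  .###. -> .   bit 14 = 0  t=1,i=4
  .##.# -> .   bit 13 = 0  t=0,i=20
  .##.. -> #   bit 12 = 1  t=1,i=14
  .#.## -> .   bit 11 = 0  t=0,i=10
  .#.#. -> #   bit 10 = 1  t=4,i=4
  .#..# -> .   bit 9 = 0  t=2,i=6
  .#... -> #   bit 8 = 1  t=1,i=8
  ..### -> .   bit 7 = 0  t=5,i=8
  ..##. -> #   bit 6 = 1  t=0,i=19
  ..#.# -> .   bit 5 = 0  t=0,i=9
  ..#.. -> .   bit 4 = 0  t=2,i=14
  ...## -> .   bit 3 = 0  t=0,i=18
  ...#. -> .   bit 2 = 0  t=0,i=8
  ....# -> .   bit 1 = 0  t=0,i=17
  ..... -> #   bit 0 = 1  t=2,i=17
  bits 11111010101001100001010101000001 = 4205188417

4205188417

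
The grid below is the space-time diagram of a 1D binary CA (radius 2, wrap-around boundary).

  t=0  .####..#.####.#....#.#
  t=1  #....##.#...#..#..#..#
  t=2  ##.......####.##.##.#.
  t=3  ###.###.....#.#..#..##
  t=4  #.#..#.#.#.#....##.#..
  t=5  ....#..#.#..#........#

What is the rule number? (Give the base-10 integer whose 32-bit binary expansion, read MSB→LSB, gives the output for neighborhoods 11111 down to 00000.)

  ##### -> #   bit 31 = 1  t=3,i=0
  ####. -> .   bit 30 = 0  t=0,i=3
  ###.# -> #   bit 29 = 1  t=0,i=12
  ###.. -> .   bit 28 = 0  t=0,i=4
  ##.## -> .   bit 27 = 0  t=2,i=13
  ##.#. -> .   bit 26 = 0  t=0,i=13
  ##..# -> #   bit 25 = 1  t=0,i=5
  ##... -> #   bit 24 = 1  t=1,i=1
  #.### -> .   bit 23 = 0  t=0,i=1
  #.##. -> #   bit 22 = 1  t=2,i=0
  #.#.# -> #   bit 21 = 1  t=0,i=21
  #.#.. -> .   bit 20 = 0  t=0,i=14
  #..## -> #   bit 19 = 1  t=1,i=20
  #..#. -> #   bit 18 = 1  t=0,i=6
  #...# -> #   bit 17 = 1  t=1,i=10
  #.... -> .   bit 16 = 0  t=0,i=16
  .#### -> .   bit 15 = 0  t=0,i=2
  .###. -> #   bit 14 = 1  t=3,i=5
  .##.# -> .   bit 13 = 0  t=1,i=6
  .##.. -> #   bit 12 = 1  t=1,i=0
  .#.## -> #   bit 11 = 1  t=0,i=0
  .#.#. -> .   bit 10 = 0  t=0,i=20
  .#..# -> .   bit 9 = 0  t=1,i=13
  .#... -> #   bit 8 = 1  t=0,i=15
  ..### -> .   bit 7 = 0  t=2,i=9
  ..##. -> .   bit 6 = 0  t=1,i=5
  ..#.# -> .   bit 5 = 0  t=0,i=7
  ..#.. -> #   bit 4 = 1  t=1,i=12
  ...## -> .   bit 3 = 0  t=1,i=4
  ...#. -> #   bit 2 = 1  t=0,i=18
  ....# -> .   bit 1 = 0  t=0,i=17
  ..... -> #   bit 0 = 1  t=2,i=4
  bits 10100011011011100101100100010101 = 2741917973

2741917973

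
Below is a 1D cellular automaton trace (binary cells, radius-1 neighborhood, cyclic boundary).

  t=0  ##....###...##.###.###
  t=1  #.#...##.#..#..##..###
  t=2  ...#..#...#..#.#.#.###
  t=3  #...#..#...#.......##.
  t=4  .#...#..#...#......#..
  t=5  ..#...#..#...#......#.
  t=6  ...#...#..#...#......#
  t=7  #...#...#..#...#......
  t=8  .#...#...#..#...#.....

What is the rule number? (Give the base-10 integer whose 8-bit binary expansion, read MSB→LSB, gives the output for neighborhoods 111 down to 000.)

  [7] ### => #  t=0,i=0
  [6] ##. => .  t=0,i=1
  [5] #.# => .  t=0,i=14
  [4] #.. => #  t=0,i=2
  [3] .## => #  t=0,i=6
  [2] .#. => .  t=1,i=2
  [1] ..# => .  t=0,i=5
  [0] ... => .  t=0,i=3
  bits 10011000 = 152

152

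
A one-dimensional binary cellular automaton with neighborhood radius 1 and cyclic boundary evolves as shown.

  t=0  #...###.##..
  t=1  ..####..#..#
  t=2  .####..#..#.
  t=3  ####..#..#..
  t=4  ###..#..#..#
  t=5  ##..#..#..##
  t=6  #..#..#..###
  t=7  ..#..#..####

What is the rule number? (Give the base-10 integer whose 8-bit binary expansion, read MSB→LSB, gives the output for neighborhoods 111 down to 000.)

  nb ###: next=#  (t=0,i=5, bit7=1)
  nb ##.: next=.  (t=0,i=6, bit6=0)
  nb #.#: next=.  (t=0,i=7, bit5=0)
  nb #..: next=.  (t=0,i=1, bit4=0)
  nb .##: next=#  (t=0,i=4, bit3=1)
  nb .#.: next=.  (t=0,i=0, bit2=0)
  nb ..#: next=#  (t=0,i=3, bit1=1)
  nb ...: next=#  (t=0,i=2, bit0=1)
  bits 10001011 = 139

139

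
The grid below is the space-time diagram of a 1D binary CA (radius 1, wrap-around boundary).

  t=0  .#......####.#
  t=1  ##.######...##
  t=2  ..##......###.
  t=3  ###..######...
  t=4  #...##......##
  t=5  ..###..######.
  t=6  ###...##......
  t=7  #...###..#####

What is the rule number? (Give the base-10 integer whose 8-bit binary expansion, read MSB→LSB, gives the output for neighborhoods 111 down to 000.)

47

  ### -> .   bit 7 = 0  t=0,i=9
  ##. -> .   bit 6 = 0  t=0,i=11
  #.# -> #   bit 5 = 1  t=0,i=0
  #.. -> .   bit 4 = 0  t=0,i=2
  .## -> #   bit 3 = 1  t=0,i=8
  .#. -> #   bit 2 = 1  t=0,i=1
  ..# -> #   bit 1 = 1  t=0,i=7
  ... -> #   bit 0 = 1  t=0,i=3
  bits 00101111 = 47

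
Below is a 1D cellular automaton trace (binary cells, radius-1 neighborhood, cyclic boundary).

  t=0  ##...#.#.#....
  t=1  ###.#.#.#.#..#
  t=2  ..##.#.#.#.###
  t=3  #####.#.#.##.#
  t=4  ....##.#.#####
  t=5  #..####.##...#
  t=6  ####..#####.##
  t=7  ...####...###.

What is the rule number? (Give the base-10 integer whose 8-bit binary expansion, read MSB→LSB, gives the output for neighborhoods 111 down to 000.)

122

  ### -> .   bit 7 = 0  t=1,i=0
  ##. -> #   bit 6 = 1  t=0,i=1
  #.# -> #   bit 5 = 1  t=0,i=6
  #.. -> #   bit 4 = 1  t=0,i=2
  .## -> #   bit 3 = 1  t=0,i=0
  .#. -> .   bit 2 = 0  t=0,i=5
  ..# -> #   bit 1 = 1  t=0,i=4
  ... -> .   bit 0 = 0  t=0,i=3
  bits 01111010 = 122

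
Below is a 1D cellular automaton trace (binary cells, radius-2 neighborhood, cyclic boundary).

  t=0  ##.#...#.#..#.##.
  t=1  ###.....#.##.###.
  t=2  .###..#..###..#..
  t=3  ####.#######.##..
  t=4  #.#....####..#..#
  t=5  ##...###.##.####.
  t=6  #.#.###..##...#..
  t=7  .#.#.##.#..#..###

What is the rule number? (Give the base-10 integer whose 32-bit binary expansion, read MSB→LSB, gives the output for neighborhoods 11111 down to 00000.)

  ##### -> #   bit 31 = 1  t=3,i=7
  ####. -> #   bit 30 = 1  t=3,i=2
  ###.# -> .   bit 29 = 0  t=1,i=15
  ###.. -> #   bit 28 = 1  t=1,i=2
  ##.## -> .   bit 27 = 0  t=0,i=16
  ##.#. -> #   bit 26 = 1  t=0,i=2
  ##..# -> .   bit 25 = 0  t=2,i=4
  ##... -> #   bit 24 = 1  t=1,i=3
  #.### -> .   bit 23 = 0  t=1,i=0
  #.##. -> #   bit 22 = 1  t=0,i=0
  #.#.# -> .   bit 21 = 0  t=6,i=2
  #.#.. -> .   bit 20 = 0  t=0,i=3
  #..## -> #   bit 19 = 1  t=2,i=8
  #..#. -> #   bit 18 = 1  t=0,i=11
  #...# -> .   bit 17 = 0  t=0,i=5
  #.... -> .   bit 16 = 0  t=1,i=4
  .#### -> .   bit 15 = 0  t=3,i=1
  .###. -> #   bit 14 = 1  t=1,i=1
  .##.# -> #   bit 13 = 1  t=0,i=1
  .##.. -> .   bit 12 = 0  t=3,i=14
  .#.## -> #   bit 11 = 1  t=0,i=13
  .#.#. -> #   bit 10 = 1  t=0,i=8
  .#..# -> #   bit 9 = 1  t=0,i=10
  .#... -> .   bit 8 = 0  t=0,i=4
  ..### -> #   bit 7 = 1  t=2,i=1
  ..##. -> .   bit 6 = 0  t=4,i=16
  ..#.# -> .   bit 5 = 0  t=0,i=7
  ..#.. -> #   bit 4 = 1  t=2,i=6
  ...## -> #   bit 3 = 1  t=2,i=0
  ...#. -> .   bit 2 = 0  t=0,i=6
  ....# -> #   bit 1 = 1  t=1,i=6
  ..... -> .   bit 0 = 0  t=1,i=5
  bits 11010101010011000110111010011010 = 3578556058

3578556058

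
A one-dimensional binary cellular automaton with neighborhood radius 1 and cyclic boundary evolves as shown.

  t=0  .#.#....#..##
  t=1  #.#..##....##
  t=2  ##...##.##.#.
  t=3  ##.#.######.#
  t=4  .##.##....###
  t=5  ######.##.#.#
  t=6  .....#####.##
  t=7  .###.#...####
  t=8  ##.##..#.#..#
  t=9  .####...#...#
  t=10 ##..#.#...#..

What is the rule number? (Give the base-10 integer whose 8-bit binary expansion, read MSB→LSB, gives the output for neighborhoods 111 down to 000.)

105

  ###|.  b7=0 t=1,i=12
  ##.|#  b6=1 t=0,i=12
  #.#|#  b5=1 t=0,i=0
  #..|.  b4=0 t=0,i=4
  .##|#  b3=1 t=0,i=11
  .#.|.  b2=0 t=0,i=1
  ..#|.  b1=0 t=0,i=7
  ...|#  b0=1 t=0,i=5
  bits 01101001 = 105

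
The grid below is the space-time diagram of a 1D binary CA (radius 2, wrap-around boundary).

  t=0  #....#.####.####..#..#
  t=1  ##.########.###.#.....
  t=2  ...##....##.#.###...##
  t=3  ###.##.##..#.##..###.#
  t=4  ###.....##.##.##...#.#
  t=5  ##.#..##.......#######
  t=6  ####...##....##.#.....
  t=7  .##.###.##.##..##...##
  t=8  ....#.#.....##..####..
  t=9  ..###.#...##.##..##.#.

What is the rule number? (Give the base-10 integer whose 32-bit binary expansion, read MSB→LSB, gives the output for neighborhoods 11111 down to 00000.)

1737660462

  #####|.  b31=0 t=1,i=5
  ####.|#  b30=1 t=0,i=9
  ###.#|#  b29=1 t=0,i=10
  ###..|.  b28=0 t=0,i=15
  ##.##|.  b27=0 t=0,i=11
  ##.#.|#  b26=1 t=1,i=15
  ##..#|#  b25=1 t=0,i=16
  ##...|#  b24=1 t=0,i=1
  #.###|#  b23=1 t=0,i=7
  #.##.|.  b22=0 t=3,i=4
  #.#.#|.  b21=0 t=2,i=12
  #.#..|#  b20=1 t=1,i=16
  #..##|.  b19=0 t=0,i=20
  #..#.|.  b18=0 t=0,i=17
  #...#|#  b17=1 t=2,i=1
  #....|.  b16=0 t=0,i=2
  .####|#  b15=1 t=0,i=8
  .###.|.  b14=0 t=1,i=13
  .##.#|.  b13=0 t=1,i=1
  .##..|#  b12=1 t=0,i=0
  .#.##|#  b11=1 t=0,i=6
  .#.#.|.  b10=0 t=8,i=5
  .#..#|.  b9=0 t=0,i=19
  .#...|.  b8=0 t=1,i=17
  ..###|.  b7=0 t=3,i=17
  ..##.|.  b6=0 t=0,i=21
  ..#.#|#  b5=1 t=0,i=5
  ..#..|.  b4=0 t=0,i=18
  ...##|#  b3=1 t=1,i=21
  ...#.|#  b2=1 t=0,i=4
  ....#|#  b1=1 t=0,i=3
  .....|.  b0=0 t=1,i=19
  bits 01100111100100101001100000101110 = 1737660462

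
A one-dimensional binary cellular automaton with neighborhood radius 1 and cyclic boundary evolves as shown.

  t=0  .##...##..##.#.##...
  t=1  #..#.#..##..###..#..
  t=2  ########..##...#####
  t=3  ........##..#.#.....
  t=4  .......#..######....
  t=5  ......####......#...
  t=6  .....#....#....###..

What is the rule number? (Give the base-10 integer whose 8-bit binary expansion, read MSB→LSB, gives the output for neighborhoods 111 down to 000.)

  nb ###: next=.  (t=1,i=13, bit7=0)
  nb ##.: next=.  (t=0,i=2, bit6=0)
  nb #.#: next=#  (t=0,i=12, bit5=1)
  nb #..: next=#  (t=0,i=3, bit4=1)
  nb .##: next=.  (t=0,i=1, bit3=0)
  nb .#.: next=#  (t=0,i=13, bit2=1)
  nb ..#: next=#  (t=0,i=0, bit1=1)
  nb ...: next=.  (t=0,i=4, bit0=0)
  bits 00110110 = 54

54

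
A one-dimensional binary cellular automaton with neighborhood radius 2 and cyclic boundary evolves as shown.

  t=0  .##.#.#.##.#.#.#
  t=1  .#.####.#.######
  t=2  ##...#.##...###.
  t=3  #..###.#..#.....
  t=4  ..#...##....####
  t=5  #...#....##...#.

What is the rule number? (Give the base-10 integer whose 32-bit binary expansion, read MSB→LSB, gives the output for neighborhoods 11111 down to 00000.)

  [31] ##### => #  t=1,i=12
  [30] ####. => #  t=1,i=5
  [29] ###.# => .  t=1,i=6
  [28] ###.. => .  t=4,i=15
  [27] ##.## => .  t=2,i=15
  [26] ##.#. => #  t=0,i=3
  [25] ##..# => #  t=4,i=0
  [24] ##... => .  t=2,i=2
  [23] #.### => .  t=1,i=3
  [22] #.##. => #  t=0,i=1
  [21] #.#.# => #  t=0,i=4
  [20] #.#.. => #  t=3,i=7
  [19] #..## => #  t=3,i=2
  [18] #..#. => .  t=3,i=9
  [17] #...# => #  t=2,i=3
  [16] #.... => #  t=3,i=12
  [15] .#### => .  t=1,i=4
  [14] .###. => .  t=2,i=13
  [13] .##.# => .  t=0,i=2
  [12] .##.. => .  t=2,i=1
  [11] .#.## => .  t=0,i=0
  [10] .#.#. => #  t=0,i=5
  [9] .#..# => .  t=3,i=1
  [8] .#... => .  t=3,i=11
  [7] ..### => .  t=2,i=12
  [6] ..##. => .  t=4,i=6
  [5] ..#.# => #  t=2,i=5
  [4] ..#.. => .  t=3,i=0
  [3] ...## => .  t=2,i=11
  [2] ...#. => #  t=2,i=4
  [1] ....# => #  t=3,i=14
  [0] ..... => #  t=3,i=13
  bits 11000110011110110000010000100111 = 3329950759

3329950759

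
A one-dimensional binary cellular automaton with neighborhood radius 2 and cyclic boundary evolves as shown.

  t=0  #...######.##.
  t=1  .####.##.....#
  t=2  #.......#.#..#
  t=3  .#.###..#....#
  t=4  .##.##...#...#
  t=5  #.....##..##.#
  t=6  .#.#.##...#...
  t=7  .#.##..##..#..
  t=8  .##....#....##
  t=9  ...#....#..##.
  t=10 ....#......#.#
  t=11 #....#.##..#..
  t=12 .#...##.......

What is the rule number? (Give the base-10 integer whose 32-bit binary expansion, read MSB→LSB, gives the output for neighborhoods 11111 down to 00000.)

2502052329

  nb #####: next=#  (t=0,i=6, bit31=1)
  nb ####.: next=.  (t=0,i=8, bit30=0)
  nb ###.#: next=.  (t=0,i=9, bit29=0)
  nb ###..: next=#  (t=3,i=5, bit28=1)
  nb ##.##: next=.  (t=0,i=10, bit27=0)
  nb ##.#.: next=#  (t=0,i=13, bit26=1)
  nb ##..#: next=.  (t=3,i=6, bit25=0)
  nb ##...: next=#  (t=1,i=8, bit24=1)
  nb #.###: next=.  (t=1,i=1, bit23=0)
  nb #.##.: next=.  (t=0,i=11, bit22=0)
  nb #.#.#: next=#  (t=3,i=1, bit21=1)
  nb #.#..: next=.  (t=0,i=0, bit20=0)
  nb #..##: next=.  (t=2,i=12, bit19=0)
  nb #..#.: next=.  (t=3,i=7, bit18=0)
  nb #...#: next=#  (t=0,i=2, bit17=1)
  nb #....: next=.  (t=1,i=9, bit16=0)
  nb .####: next=.  (t=0,i=5, bit15=0)
  nb .###.: next=#  (t=3,i=4, bit14=1)
  nb .##.#: next=.  (t=0,i=12, bit13=0)
  nb .##..: next=.  (t=1,i=7, bit12=0)
  nb .#.##: next=#  (t=1,i=0, bit11=1)
  nb .#.#.: next=.  (t=2,i=9, bit10=0)
  nb .#..#: next=.  (t=2,i=11, bit9=0)
  nb .#...: next=#  (t=0,i=1, bit8=1)
  nb ..###: next=#  (t=0,i=4, bit7=1)
  nb ..##.: next=#  (t=2,i=13, bit6=1)
  nb ..#.#: next=#  (t=1,i=13, bit5=1)
  nb ..#..: next=.  (t=3,i=8, bit4=0)
  nb ...##: next=#  (t=0,i=3, bit3=1)
  nb ...#.: next=.  (t=1,i=12, bit2=0)
  nb ....#: next=.  (t=1,i=11, bit1=0)
  nb .....: next=#  (t=1,i=10, bit0=1)
  bits 10010101001000100100100111101001 = 2502052329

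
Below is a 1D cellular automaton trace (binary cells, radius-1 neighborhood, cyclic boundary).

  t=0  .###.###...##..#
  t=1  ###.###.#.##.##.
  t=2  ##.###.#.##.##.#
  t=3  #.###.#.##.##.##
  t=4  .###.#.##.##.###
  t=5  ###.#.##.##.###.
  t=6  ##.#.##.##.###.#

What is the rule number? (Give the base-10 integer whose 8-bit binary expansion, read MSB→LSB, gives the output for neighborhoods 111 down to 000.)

  ### -> #   bit 7 = 1  t=0,i=2
  ##. -> .   bit 6 = 0  t=0,i=3
  #.# -> #   bit 5 = 1  t=0,i=0
  #.. -> #   bit 4 = 1  t=0,i=8
  .## -> #   bit 3 = 1  t=0,i=1
  .#. -> .   bit 2 = 0  t=0,i=15
  ..# -> #   bit 1 = 1  t=0,i=10
  ... -> .   bit 0 = 0  t=0,i=9
  bits 10111010 = 186

186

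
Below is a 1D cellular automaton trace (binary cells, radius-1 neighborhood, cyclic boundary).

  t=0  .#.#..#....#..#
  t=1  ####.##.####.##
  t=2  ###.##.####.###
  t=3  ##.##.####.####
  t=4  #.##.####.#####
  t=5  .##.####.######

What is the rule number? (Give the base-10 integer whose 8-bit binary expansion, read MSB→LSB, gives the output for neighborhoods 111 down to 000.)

  [7] ### => #  t=1,i=0
  [6] ##. => .  t=1,i=3
  [5] #.# => #  t=0,i=0
  [4] #.. => .  t=0,i=4
  [3] .## => #  t=1,i=5
  [2] .#. => #  t=0,i=1
  [1] ..# => #  t=0,i=5
  [0] ... => #  t=0,i=8
  bits 10101111 = 175

175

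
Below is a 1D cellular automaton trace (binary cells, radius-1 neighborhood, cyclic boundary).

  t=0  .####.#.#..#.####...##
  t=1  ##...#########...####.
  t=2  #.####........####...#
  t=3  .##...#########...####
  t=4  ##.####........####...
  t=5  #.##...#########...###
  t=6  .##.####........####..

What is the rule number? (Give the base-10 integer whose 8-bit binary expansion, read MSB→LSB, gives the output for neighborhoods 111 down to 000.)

63

  ###|.  b7=0 t=0,i=2
  ##.|.  b6=0 t=0,i=4
  #.#|#  b5=1 t=0,i=0
  #..|#  b4=1 t=0,i=9
  .##|#  b3=1 t=0,i=1
  .#.|#  b2=1 t=0,i=6
  ..#|#  b1=1 t=0,i=10
  ...|#  b0=1 t=0,i=18
  bits 00111111 = 63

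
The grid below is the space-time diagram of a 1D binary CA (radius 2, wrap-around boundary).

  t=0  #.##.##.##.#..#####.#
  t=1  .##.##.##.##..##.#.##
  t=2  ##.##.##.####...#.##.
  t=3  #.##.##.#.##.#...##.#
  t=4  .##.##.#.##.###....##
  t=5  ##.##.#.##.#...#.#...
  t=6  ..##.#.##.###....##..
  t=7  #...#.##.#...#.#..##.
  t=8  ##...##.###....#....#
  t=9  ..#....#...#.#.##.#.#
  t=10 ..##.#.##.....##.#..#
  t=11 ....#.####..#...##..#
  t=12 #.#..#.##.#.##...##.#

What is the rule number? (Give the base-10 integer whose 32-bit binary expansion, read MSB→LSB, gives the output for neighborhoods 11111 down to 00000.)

  nb #####: next=.  (t=0,i=16, bit31=0)
  nb ####.: next=#  (t=0,i=17, bit30=1)
  nb ###.#: next=.  (t=0,i=18, bit29=0)
  nb ###..: next=.  (t=2,i=12, bit28=0)
  nb ##.##: next=#  (t=0,i=1, bit27=1)
  nb ##.#.: next=#  (t=0,i=10, bit26=1)
  nb ##..#: next=#  (t=1,i=12, bit25=1)
  nb ##...: next=#  (t=2,i=13, bit24=1)
  nb #.###: next=.  (t=2,i=9, bit23=0)
  nb #.##.: next=#  (t=0,i=2, bit22=1)
  nb #.#.#: next=.  (t=1,i=17, bit21=0)
  nb #.#..: next=#  (t=0,i=11, bit20=1)
  nb #..##: next=.  (t=0,i=13, bit19=0)
  nb #..#.: next=.  (t=9,i=1, bit18=0)
  nb #...#: next=.  (t=2,i=14, bit17=0)
  nb #....: next=.  (t=4,i=16, bit16=0)
  nb .####: next=#  (t=0,i=15, bit15=1)
  nb .###.: next=.  (t=4,i=13, bit14=0)
  nb .##.#: next=.  (t=0,i=0, bit13=0)
  nb .##..: next=#  (t=1,i=11, bit12=1)
  nb .#.##: next=#  (t=1,i=18, bit11=1)
  nb .#.#.: next=.  (t=5,i=16, bit10=0)
  nb .#..#: next=.  (t=0,i=12, bit9=0)
  nb .#...: next=#  (t=3,i=14, bit8=1)
  nb ..###: next=#  (t=0,i=14, bit7=1)
  nb ..##.: next=.  (t=1,i=14, bit6=0)
  nb ..#.#: next=.  (t=2,i=16, bit5=0)
  nb ..#..: next=#  (t=8,i=15, bit4=1)
  nb ...##: next=.  (t=3,i=16, bit3=0)
  nb ...#.: next=.  (t=2,i=15, bit2=0)
  nb ....#: next=#  (t=4,i=17, bit1=1)
  nb .....: next=.  (t=10,i=11, bit0=0)
  bits 01001111010100001001100110010010 = 1330682258

1330682258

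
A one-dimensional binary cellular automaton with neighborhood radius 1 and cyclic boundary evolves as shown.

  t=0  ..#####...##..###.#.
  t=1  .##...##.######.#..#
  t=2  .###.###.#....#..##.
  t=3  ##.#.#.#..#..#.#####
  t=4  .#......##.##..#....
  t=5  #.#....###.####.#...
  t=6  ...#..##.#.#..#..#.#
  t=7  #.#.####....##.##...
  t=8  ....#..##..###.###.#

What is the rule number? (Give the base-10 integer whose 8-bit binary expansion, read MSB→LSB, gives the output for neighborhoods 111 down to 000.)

90

  ### -> .   bit 7 = 0  t=0,i=3
  ##. -> #   bit 6 = 1  t=0,i=6
  #.# -> .   bit 5 = 0  t=0,i=17
  #.. -> #   bit 4 = 1  t=0,i=7
  .## -> #   bit 3 = 1  t=0,i=2
  .#. -> .   bit 2 = 0  t=0,i=18
  ..# -> #   bit 1 = 1  t=0,i=1
  ... -> .   bit 0 = 0  t=0,i=0
  bits 01011010 = 90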